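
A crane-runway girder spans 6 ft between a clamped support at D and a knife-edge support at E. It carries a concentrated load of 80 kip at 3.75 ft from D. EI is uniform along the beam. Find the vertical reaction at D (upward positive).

Remove the prop at E; the released (primary) structure is a cantilever built in at D.
Free-end deflection of the primary structure under the applied loading (downward +):
  point load 80 at a = 3.75: Pa²(3L − a)/(6EI) = 2672/EI
Tip deflection under a unit load at E: L³/(3EI) = 72/EI.
Compatibility at E: δ_0 − R_E·δ_{EE} = 0, so R_E = 2672/72 = 37.11 kip.
Vertical equilibrium: R_D = ΣP − R_E = 80 − 37.11 = 42.89 kip.

R_D = 42.89 kip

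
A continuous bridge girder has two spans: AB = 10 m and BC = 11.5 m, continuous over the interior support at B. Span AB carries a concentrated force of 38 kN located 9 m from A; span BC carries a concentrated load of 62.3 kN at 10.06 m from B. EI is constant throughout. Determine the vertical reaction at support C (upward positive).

R_C = 51.13 kN

Insert a hinge at B; M_B is the redundant, and each span becomes simply supported.
Rotations at B on the released spans (each span's end-slope, ×1/EI):
  span AB: point load 38 at a = 9: Pab(L + a)/(6LEI) = 108.3/EI
  span BC: point load 62.3 at a = 10.06: Pab(L + b)/(6LEI) = 169.3/EI
  relative rotation θ_0 = (108.3 + 169.3)/EI = 277.6/EI
A unit hogging moment at B produces rotation L₁/(3EI) + L₂/(3EI) = 7.167/EI.
Compatibility: M_B·(L₁+L₂)/(3EI) = θ_0, giving M_B = 38.73 kN·m (hogging).
Span BC, ΣM about C: R_B^{BC}·11.5 = 89.71 + 38.73, so R_B^{BC} = 11.17 kN and R_C = 62.3 − 11.17 = 51.13 kN.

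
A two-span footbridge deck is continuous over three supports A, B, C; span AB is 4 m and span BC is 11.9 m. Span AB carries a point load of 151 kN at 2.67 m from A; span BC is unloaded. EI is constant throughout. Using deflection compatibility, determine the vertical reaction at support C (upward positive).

Insert a hinge at B; M_B is the redundant, and each span becomes simply supported.
End slopes at the hinge B, treating each span as simply supported:
  span AB: point load 151 at a = 2.67: Pab(L + a)/(6LEI) = 149/EI
  relative rotation θ_0 = (149 + 0)/EI = 149/EI
A unit hogging moment at B produces rotation L₁/(3EI) + L₂/(3EI) = 5.3/EI.
Compatibility: M_B·(L₁+L₂)/(3EI) = θ_0, giving M_B = 28.12 kN·m (hogging).
Span BC, ΣM about C: R_B^{BC}·11.9 = 0 + 28.12, so R_B^{BC} = 2.363 kN and R_C = 0 − 2.363 = -2.363 kN.

R_C = -2.363 kN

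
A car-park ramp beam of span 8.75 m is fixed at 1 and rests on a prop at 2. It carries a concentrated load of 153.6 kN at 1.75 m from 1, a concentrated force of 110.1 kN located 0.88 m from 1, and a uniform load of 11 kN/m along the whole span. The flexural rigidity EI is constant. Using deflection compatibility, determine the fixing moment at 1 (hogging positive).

M_1 = 381.6 kN·m

Take the reaction at 2 as the redundant and release it; the primary structure is a cantilever fixed at 1.
Free-end deflection of the primary structure under the applied loading (downward +):
  point load 153.6 at a = 1.75: Pa²(3L − a)/(6EI) = 1921/EI
  point load 110.1 at a = 0.88: Pa²(3L − a)/(6EI) = 360.5/EI
  UDL 11: wL⁴/(8EI) = 8060/EI
  δ_0 = 10341/EI
Tip deflection under a unit load at 2: L³/(3EI) = 223.3/EI.
Compatibility at 2: δ_0 − R_2·δ_{22} = 0, so R_2 = 10341/223.3 = 46.31 kN.
Moment equilibrium about 1: M_1 = Σ(load moments about 1) − R_2·L = 786.8 − 46.31×8.75 = 381.6 kN·m.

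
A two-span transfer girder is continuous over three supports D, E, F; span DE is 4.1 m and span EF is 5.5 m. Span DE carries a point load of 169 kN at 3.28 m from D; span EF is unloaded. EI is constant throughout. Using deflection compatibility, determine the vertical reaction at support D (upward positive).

Insert a hinge at E; M_E is the redundant, and each span becomes simply supported.
Discontinuity in slope at E on the released structure — sum the simple-span end rotations:
  span DE: point load 169 at a = 3.28: Pab(L + a)/(6LEI) = 136.4/EI
  relative rotation θ_0 = (136.4 + 0)/EI = 136.4/EI
A unit hogging moment at E produces rotation L₁/(3EI) + L₂/(3EI) = 3.2/EI.
Slope continuity at E: θ_0 = M_E·3.2/EI, so M_E = 136.4/3.2 = 42.61 kN·m (hogging).
Span DE, ΣM about D with M_E applied at E: R_E^{DE}·4.1 = 554.3 + 42.61, so R_E^{DE} = 145.6 kN and R_D = 169 − 145.6 = 23.41 kN.

R_D = 23.41 kN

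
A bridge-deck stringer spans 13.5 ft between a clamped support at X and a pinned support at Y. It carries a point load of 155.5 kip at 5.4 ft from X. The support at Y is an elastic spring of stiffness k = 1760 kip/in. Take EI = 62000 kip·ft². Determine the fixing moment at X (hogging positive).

M_X = 404.6 kip·ft

Choose R_Y as the redundant. The primary structure is the cantilever fixed at X.
Primary-structure tip deflection at Y by superposition:
  point load 155.5 at a = 5.4: Pa²(3L − a)/(6EI) = 26526/EI
Tip deflection under a unit load at Y: L³/(3EI) = 820.1/EI.
With EI = 62000 kip·ft²: δ_0 = 0.42784 ft and δ_{YY} = 0.013228 ft/kip.
Compatibility — the spring shortens by R_Y/k under the reaction it provides: δ_0 − R_Y·δ_{YY} = R_Y/k. With 1/k = 1/(1760×12) ft/kip = 0.000047 ft/kip, R_Y = δ_0 / (δ_{YY} + 1/k) = 0.42784 / (0.013228 + 0.000047) = 32.23 kip.
Moment equilibrium about X: M_X = Σ(load moments about X) − R_Y·L = 839.7 − 32.23×13.5 = 404.6 kip·ft.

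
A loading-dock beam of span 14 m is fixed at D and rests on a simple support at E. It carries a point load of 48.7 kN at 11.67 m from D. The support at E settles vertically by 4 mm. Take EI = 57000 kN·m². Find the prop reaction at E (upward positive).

R_E = 36.41 kN

Take the reaction at E as the redundant and release it; the primary structure is a cantilever fixed at D.
Primary-structure tip deflection at E by superposition:
  point load 48.7 at a = 11.67: Pa²(3L − a)/(6EI) = 33527/EI
Flexibility coefficient — unit upward force at E: δ_{EE} = L³/(3EI) = 914.7/EI.
With EI = 57000 kN·m²: δ_0 = 0.58819 m and δ_{EE} = 0.016047 m/kN.
Compatibility — the beam at E must follow the support down by 0.004 m: δ_0 − R_E·δ_{EE} = 0.004, so R_E = (0.58819 − 0.004)/0.016047 = 36.41 kN.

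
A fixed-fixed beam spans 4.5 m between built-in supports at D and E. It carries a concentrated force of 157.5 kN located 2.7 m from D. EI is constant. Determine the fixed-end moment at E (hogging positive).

M_E = 102.1 kN·m

Take the two fixed-end moments M_D, M_E as redundants; the released structure is the simple span DE.
End rotations of the released simple span under the applied load (×1/EI):
  at D: point load 157.5 at a = 2.7: Pab(L + b)/(6LEI) = 178.6/EI
  at E: point load 157.5 at a = 2.7: Pab(L + a)/(6LEI) = 204.1/EI
  θ_D0 = 178.6/EI,  θ_E0 = 204.1/EI
Flexibility coefficients: a unit moment at one end gives L/(3EI) there and L/(6EI) at the far end, so f₁₁ = f₂₂ = 1.5/EI and f₁₂ = f₂₁ = 0.75/EI.
Compatibility — zero rotation at each built-in end:
  1.5 M_D + 0.75 M_E = 178.6
  0.75 M_D + 1.5 M_E = 204.1
Solving the pair gives M_D = 68.04 kN·m and M_E = 102.1 kN·m (hogging).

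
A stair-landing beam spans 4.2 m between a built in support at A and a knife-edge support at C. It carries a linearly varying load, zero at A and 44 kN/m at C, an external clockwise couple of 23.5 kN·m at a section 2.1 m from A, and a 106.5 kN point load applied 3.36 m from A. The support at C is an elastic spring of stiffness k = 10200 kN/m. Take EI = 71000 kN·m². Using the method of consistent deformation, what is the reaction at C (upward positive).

R_C = 103 kN

Choose R_C as the redundant. The primary structure is the cantilever fixed at A.
Downward deflection at the released point C due to the loads:
  triangular load, peak 44 at the free end: 11w₀L⁴/(120EI) = 1255/EI
  clockwise couple 23.5 at a = 2.1: M₀a(2L − a)/(2EI) = 155.5/EI
  point load 106.5 at a = 3.36: Pa²(3L − a)/(6EI) = 1852/EI
  δ_0 = 3262/EI
Tip deflection under a unit load at C: L³/(3EI) = 24.7/EI.
With EI = 71000 kN·m²: δ_0 = 0.045945 m and δ_{CC} = 0.000348 m/kN.
Compatibility — the spring shortens by R_C/k under the reaction it provides: δ_0 − R_C·δ_{CC} = R_C/k. With 1/k = 0.000098 m/kN, R_C = δ_0 / (δ_{CC} + 1/k) = 0.045945 / (0.000348 + 0.000098) = 103 kN.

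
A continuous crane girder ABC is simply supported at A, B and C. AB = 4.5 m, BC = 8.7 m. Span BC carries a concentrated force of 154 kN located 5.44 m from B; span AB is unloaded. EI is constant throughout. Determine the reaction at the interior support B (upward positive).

Release continuity at B by inserting a hinge; the redundant is the internal moment M_B. The primary structure is two simply-supported spans AB and BC.
End slopes at the hinge B, treating each span as simply supported:
  span BC: point load 154 at a = 5.44: Pab(L + b)/(6LEI) = 625.7/EI
  relative rotation θ_0 = (0 + 625.7)/EI = 625.7/EI
A unit hogging moment at B produces rotation L₁/(3EI) + L₂/(3EI) = 4.4/EI.
Compatibility: M_B·(L₁+L₂)/(3EI) = θ_0, giving M_B = 142.2 kN·m (hogging).
Span AB, ΣM about A with M_B applied at B: R_B^{AB}·4.5 = 0 + 142.2, so R_B^{AB} = 31.6 kN and R_A = 0 − 31.6 = -31.6 kN.
Span BC, ΣM about C: R_B^{BC}·8.7 = 502 + 142.2, so R_B^{BC} = 74.05 kN and R_C = 154 − 74.05 = 79.95 kN.
R_B = 31.6 + 74.05 = 105.7 kN.

R_B = 105.7 kN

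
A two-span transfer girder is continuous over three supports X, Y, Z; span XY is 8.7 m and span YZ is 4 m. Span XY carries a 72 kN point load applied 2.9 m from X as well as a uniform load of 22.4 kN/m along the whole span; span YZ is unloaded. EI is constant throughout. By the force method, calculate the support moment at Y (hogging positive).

Insert a hinge at Y; M_Y is the redundant, and each span becomes simply supported.
Discontinuity in slope at Y on the released structure — sum the simple-span end rotations:
  span XY: point load 72 at a = 2.9: Pab(L + a)/(6LEI) = 269.1/EI
  span XY: UDL 22.4: wL³/(24EI) = 614.6/EI
  relative rotation θ_0 = (883.7 + 0)/EI = 883.7/EI
A unit hogging moment at Y produces rotation L₁/(3EI) + L₂/(3EI) = 4.233/EI.
Compatibility: M_Y·(L₁+L₂)/(3EI) = θ_0, giving M_Y = 208.8 kN·m (hogging).

M_Y = 208.8 kN·m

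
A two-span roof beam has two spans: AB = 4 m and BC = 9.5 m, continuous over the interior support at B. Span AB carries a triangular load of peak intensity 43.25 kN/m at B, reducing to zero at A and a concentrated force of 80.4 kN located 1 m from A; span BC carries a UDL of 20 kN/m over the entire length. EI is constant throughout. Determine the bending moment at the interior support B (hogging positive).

Take M_B as the redundant. Released structure: two simple spans AB and BC with a hinge at B.
End slopes at the hinge B, treating each span as simply supported:
  span AB: triangular load, peak 43.25: w₀L³/(45EI) = 61.51/EI
  span AB: point load 80.4 at a = 1: Pab(L + a)/(6LEI) = 50.25/EI
  span BC: UDL 20: wL³/(24EI) = 714.5/EI
  relative rotation θ_0 = (111.8 + 714.5)/EI = 826.2/EI
A unit hogging moment at B produces rotation L₁/(3EI) + L₂/(3EI) = 4.5/EI.
Compatibility: M_B·(L₁+L₂)/(3EI) = θ_0, giving M_B = 183.6 kN·m (hogging).

M_B = 183.6 kN·m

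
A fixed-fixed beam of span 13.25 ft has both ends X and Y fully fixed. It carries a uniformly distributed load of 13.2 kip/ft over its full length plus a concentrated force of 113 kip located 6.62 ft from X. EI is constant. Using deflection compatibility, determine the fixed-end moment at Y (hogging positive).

M_Y = 380.1 kip·ft

Take the two fixed-end moments M_X, M_Y as redundants; the released structure is the simple span XY.
Simple-span end rotations at X and Y under the given loads:
  at X: UDL 13.2: wL³/(24EI) = 1279/EI
  at Y: UDL 13.2: wL³/(24EI) = 1279/EI
  at X: point load 113 at a = 6.62: Pab(L + b)/(6LEI) = 1240/EI
  at Y: point load 113 at a = 6.62: Pab(L + a)/(6LEI) = 1240/EI
  θ_X0 = 2520/EI,  θ_Y0 = 2519/EI
Flexibility coefficients: a unit moment at one end gives L/(3EI) there and L/(6EI) at the far end, so f₁₁ = f₂₂ = 4.417/EI and f₁₂ = f₂₁ = 2.208/EI.
Compatibility — zero rotation at each built-in end:
  4.417 M_X + 2.208 M_Y = 2520
  2.208 M_X + 4.417 M_Y = 2519
Solving the pair gives M_X = 380.4 kip·ft and M_Y = 380.1 kip·ft (hogging).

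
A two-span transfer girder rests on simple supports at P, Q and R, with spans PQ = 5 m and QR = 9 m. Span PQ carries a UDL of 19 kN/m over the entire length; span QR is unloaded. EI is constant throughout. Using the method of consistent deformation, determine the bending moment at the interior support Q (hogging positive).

Insert a hinge at Q; M_Q is the redundant, and each span becomes simply supported.
Discontinuity in slope at Q on the released structure — sum the simple-span end rotations:
  span PQ: UDL 19: wL³/(24EI) = 98.96/EI
  relative rotation θ_0 = (98.96 + 0)/EI = 98.96/EI
A unit hogging moment at Q produces rotation L₁/(3EI) + L₂/(3EI) = 4.667/EI.
Slope continuity at Q: θ_0 = M_Q·4.667/EI, so M_Q = 98.96/4.667 = 21.21 kN·m (hogging).

M_Q = 21.21 kN·m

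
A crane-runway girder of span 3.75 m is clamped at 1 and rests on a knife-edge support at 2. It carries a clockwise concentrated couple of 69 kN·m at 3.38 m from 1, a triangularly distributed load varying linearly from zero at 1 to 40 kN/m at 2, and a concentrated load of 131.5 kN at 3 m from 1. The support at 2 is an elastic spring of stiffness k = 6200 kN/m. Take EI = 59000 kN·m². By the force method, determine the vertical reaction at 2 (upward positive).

R_2 = 104.6 kN

Remove the prop at 2; the released (primary) structure is a cantilever built in at 1.
Primary-structure tip deflection at 2 by superposition:
  clockwise couple 69 at a = 3.38: M₀a(2L − a)/(2EI) = 480.4/EI
  triangular load, peak 40 at the free end: 11w₀L⁴/(120EI) = 725.1/EI
  point load 131.5 at a = 3: Pa²(3L − a)/(6EI) = 1627/EI
  δ_0 = 2833/EI
Flexibility coefficient — unit upward force at 2: δ_{22} = L³/(3EI) = 17.58/EI.
With EI = 59000 kN·m²: δ_0 = 0.048014 m and δ_{22} = 0.000298 m/kN.
Compatibility — the spring shortens by R_2/k under the reaction it provides: δ_0 − R_2·δ_{22} = R_2/k. With 1/k = 0.000161 m/kN, R_2 = δ_0 / (δ_{22} + 1/k) = 0.048014 / (0.000298 + 0.000161) = 104.6 kN.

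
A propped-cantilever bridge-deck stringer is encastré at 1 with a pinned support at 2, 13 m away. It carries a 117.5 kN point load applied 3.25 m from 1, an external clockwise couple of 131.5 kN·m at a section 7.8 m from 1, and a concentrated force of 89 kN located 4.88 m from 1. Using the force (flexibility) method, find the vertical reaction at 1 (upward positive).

R_1 = 167.2 kN

Choose R_2 as the redundant. The primary structure is the cantilever fixed at 1.
Deflection at 2 on the released cantilever, summing each load's contribution:
  point load 117.5 at a = 3.25: Pa²(3L − a)/(6EI) = 7395/EI
  clockwise couple 131.5 at a = 7.8: M₀a(2L − a)/(2EI) = 9334/EI
  point load 89 at a = 4.88: Pa²(3L − a)/(6EI) = 12053/EI
  δ_0 = 28782/EI
Tip deflection under a unit load at 2: L³/(3EI) = 732.3/EI.
Compatibility at 2: δ_0 − R_2·δ_{22} = 0, so R_2 = 28782/732.3 = 39.3 kN.
Vertical equilibrium: R_1 = ΣP − R_2 = 206.5 − 39.3 = 167.2 kN.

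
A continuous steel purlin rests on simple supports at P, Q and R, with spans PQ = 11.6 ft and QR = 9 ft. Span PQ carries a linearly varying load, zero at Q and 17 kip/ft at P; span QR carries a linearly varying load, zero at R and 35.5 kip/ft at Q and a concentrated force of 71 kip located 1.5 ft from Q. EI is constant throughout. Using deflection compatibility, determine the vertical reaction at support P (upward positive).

Insert a hinge at Q; M_Q is the redundant, and each span becomes simply supported.
End slopes at the hinge Q, treating each span as simply supported:
  span PQ: triangular load, peak 17: 7w₀L³/(360EI) = 516/EI
  span QR: triangular load, peak 35.5: w₀L³/(45EI) = 575.1/EI
  span QR: point load 71 at a = 1.5: Pab(L + b)/(6LEI) = 244.1/EI
  relative rotation θ_0 = (516 + 819.2)/EI = 1335/EI
A unit hogging moment at Q produces rotation L₁/(3EI) + L₂/(3EI) = 6.867/EI.
Slope continuity at Q: θ_0 = M_Q·6.867/EI, so M_Q = 1335/6.867 = 194.4 kip·ft (hogging).
Span PQ, ΣM about P with M_Q applied at Q: R_Q^{PQ}·11.6 = 381.3 + 194.4, so R_Q^{PQ} = 49.63 kip and R_P = 98.6 − 49.63 = 48.97 kip.

R_P = 48.97 kip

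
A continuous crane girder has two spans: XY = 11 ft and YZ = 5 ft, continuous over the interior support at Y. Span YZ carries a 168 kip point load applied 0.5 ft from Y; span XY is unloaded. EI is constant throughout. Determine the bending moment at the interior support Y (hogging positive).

Take M_Y as the redundant. Released structure: two simple spans XY and YZ with a hinge at Y.
Rotations at Y on the released spans (each span's end-slope, ×1/EI):
  span YZ: point load 168 at a = 0.5: Pab(L + b)/(6LEI) = 119.7/EI
  relative rotation θ_0 = (0 + 119.7)/EI = 119.7/EI
A unit hogging moment at Y produces rotation L₁/(3EI) + L₂/(3EI) = 5.333/EI.
Slope continuity at Y: θ_0 = M_Y·5.333/EI, so M_Y = 119.7/5.333 = 22.44 kip·ft (hogging).

M_Y = 22.44 kip·ft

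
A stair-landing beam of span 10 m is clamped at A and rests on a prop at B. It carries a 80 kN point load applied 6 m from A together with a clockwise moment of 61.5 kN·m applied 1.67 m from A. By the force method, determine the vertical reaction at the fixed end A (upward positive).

Take the reaction at B as the redundant and release it; the primary structure is a cantilever fixed at A.
Primary-structure tip deflection at B by superposition:
  point load 80 at a = 6: Pa²(3L − a)/(6EI) = 11520/EI
  clockwise couple 61.5 at a = 1.67: M₀a(2L − a)/(2EI) = 941.3/EI
  δ_0 = 12461/EI
Flexibility coefficient — unit upward force at B: δ_{BB} = L³/(3EI) = 333.3/EI.
The prop prevents deflection at B: R_B = δ_0/δ_{BB} = 12461/333.3 = 37.38 kN.
Vertical equilibrium: R_A = ΣP − R_B = 80 − 37.38 = 42.62 kN.

R_A = 42.62 kN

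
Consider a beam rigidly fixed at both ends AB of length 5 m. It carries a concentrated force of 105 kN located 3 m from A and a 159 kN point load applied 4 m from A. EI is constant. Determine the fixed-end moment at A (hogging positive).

Take the two fixed-end moments M_A, M_B as redundants; the released structure is the simple span AB.
On the primary (simply-supported) span, the end slopes from the loading are:
  at A: point load 105 at a = 3: Pab(L + b)/(6LEI) = 147/EI
  at B: point load 105 at a = 3: Pab(L + a)/(6LEI) = 168/EI
  at A: point load 159 at a = 4: Pab(L + b)/(6LEI) = 127.2/EI
  at B: point load 159 at a = 4: Pab(L + a)/(6LEI) = 190.8/EI
  θ_A0 = 274.2/EI,  θ_B0 = 358.8/EI
Flexibility coefficients: a unit moment at one end gives L/(3EI) there and L/(6EI) at the far end, so f₁₁ = f₂₂ = 1.667/EI and f₁₂ = f₂₁ = 0.8333/EI.
Compatibility — zero rotation at each built-in end:
  1.667 M_A + 0.8333 M_B = 274.2
  0.8333 M_A + 1.667 M_B = 358.8
Solving the pair gives M_A = 75.84 kN·m and M_B = 177.4 kN·m (hogging).

M_A = 75.84 kN·m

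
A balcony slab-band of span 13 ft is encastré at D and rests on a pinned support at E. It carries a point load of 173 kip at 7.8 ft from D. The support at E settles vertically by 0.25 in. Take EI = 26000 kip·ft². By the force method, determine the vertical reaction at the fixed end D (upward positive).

Choose R_E as the redundant. The primary structure is the cantilever fixed at D.
Free-end deflection of the primary structure under the applied loading (downward +):
  point load 173 at a = 7.8: Pa²(3L − a)/(6EI) = 54732/EI
Flexibility coefficient — unit upward force at E: δ_{EE} = L³/(3EI) = 732.3/EI.
With EI = 26000 kip·ft²: δ_0 = 2.1051 ft and δ_{EE} = 0.028167 ft/kip.
Compatibility — the beam at E must follow the support down by 0.02083 ft: δ_0 − R_E·δ_{EE} = 0.02083, so R_E = (2.1051 − 0.02083)/0.028167 = 74 kip.
Vertical equilibrium: R_D = ΣP − R_E = 173 − 74 = 99 kip.

R_D = 99 kip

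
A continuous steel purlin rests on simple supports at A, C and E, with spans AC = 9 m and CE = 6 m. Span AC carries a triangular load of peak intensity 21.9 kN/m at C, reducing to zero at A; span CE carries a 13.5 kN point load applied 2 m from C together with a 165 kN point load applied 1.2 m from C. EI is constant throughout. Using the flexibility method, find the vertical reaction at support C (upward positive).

Release continuity at C by inserting a hinge; the redundant is the internal moment M_C. The primary structure is two simply-supported spans AC and CE.
End slopes at the hinge C, treating each span as simply supported:
  span AC: triangular load, peak 21.9: w₀L³/(45EI) = 354.8/EI
  span CE: point load 13.5 at a = 2: Pab(L + b)/(6LEI) = 30/EI
  span CE: point load 165 at a = 1.2: Pab(L + b)/(6LEI) = 285.1/EI
  relative rotation θ_0 = (354.8 + 315.1)/EI = 669.9/EI
A unit hogging moment at C produces rotation L₁/(3EI) + L₂/(3EI) = 5/EI.
Slope continuity at C: θ_0 = M_C·5/EI, so M_C = 669.9/5 = 134 kN·m (hogging).
Span AC, ΣM about A with M_C applied at C: R_C^{AC}·9 = 591.3 + 134, so R_C^{AC} = 80.59 kN and R_A = 98.55 − 80.59 = 17.96 kN.
Span CE, ΣM about E: R_C^{CE}·6 = 846 + 134, so R_C^{CE} = 163.3 kN and R_E = 178.5 − 163.3 = 15.17 kN.
R_C = 80.59 + 163.3 = 243.9 kN.

R_C = 243.9 kN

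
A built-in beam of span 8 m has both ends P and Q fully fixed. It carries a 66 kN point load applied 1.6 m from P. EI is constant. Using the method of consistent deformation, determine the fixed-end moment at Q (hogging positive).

M_Q = 16.9 kN·m

Release both end moments; the primary structure is a simply-supported span PQ with redundants M_P and M_Q.
Simple-span end rotations at P and Q under the given loads:
  at P: point load 66 at a = 1.6: Pab(L + b)/(6LEI) = 202.8/EI
  at Q: point load 66 at a = 1.6: Pab(L + a)/(6LEI) = 135.2/EI
  θ_P0 = 202.8/EI,  θ_Q0 = 135.2/EI
Flexibility coefficients: a unit moment at one end gives L/(3EI) there and L/(6EI) at the far end, so f₁₁ = f₂₂ = 2.667/EI and f₁₂ = f₂₁ = 1.333/EI.
Compatibility — zero rotation at each built-in end:
  2.667 M_P + 1.333 M_Q = 202.8
  1.333 M_P + 2.667 M_Q = 135.2
Solving the pair gives M_P = 67.58 kN·m and M_Q = 16.9 kN·m (hogging).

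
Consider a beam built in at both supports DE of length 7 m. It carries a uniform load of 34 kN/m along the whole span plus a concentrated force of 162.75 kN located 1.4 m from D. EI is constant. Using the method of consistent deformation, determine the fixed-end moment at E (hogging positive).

Take the two fixed-end moments M_D, M_E as redundants; the released structure is the simple span DE.
On the primary (simply-supported) span, the end slopes from the loading are:
  at D: UDL 34: wL³/(24EI) = 485.9/EI
  at E: UDL 34: wL³/(24EI) = 485.9/EI
  at D: point load 162.75 at a = 1.4: Pab(L + b)/(6LEI) = 382.8/EI
  at E: point load 162.75 at a = 1.4: Pab(L + a)/(6LEI) = 255.2/EI
  θ_D0 = 868.7/EI,  θ_E0 = 741.1/EI
Flexibility coefficients: a unit moment at one end gives L/(3EI) there and L/(6EI) at the far end, so f₁₁ = f₂₂ = 2.333/EI and f₁₂ = f₂₁ = 1.167/EI.
Compatibility — zero rotation at each built-in end:
  2.333 M_D + 1.167 M_E = 868.7
  1.167 M_D + 2.333 M_E = 741.1
Solving the pair gives M_D = 284.7 kN·m and M_E = 175.3 kN·m (hogging).

M_E = 175.3 kN·m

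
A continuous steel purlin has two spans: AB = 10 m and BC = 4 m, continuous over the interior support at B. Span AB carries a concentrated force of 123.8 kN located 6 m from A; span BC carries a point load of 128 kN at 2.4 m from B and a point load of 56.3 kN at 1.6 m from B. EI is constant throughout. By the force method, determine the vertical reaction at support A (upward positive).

R_A = 28.85 kN

Release continuity at B by inserting a hinge; the redundant is the internal moment M_B. The primary structure is two simply-supported spans AB and BC.
End slopes at the hinge B, treating each span as simply supported:
  span AB: point load 123.8 at a = 6: Pab(L + a)/(6LEI) = 792.3/EI
  span BC: point load 128 at a = 2.4: Pab(L + b)/(6LEI) = 114.7/EI
  span BC: point load 56.3 at a = 1.6: Pab(L + b)/(6LEI) = 57.65/EI
  relative rotation θ_0 = (792.3 + 172.3)/EI = 964.7/EI
A unit hogging moment at B produces rotation L₁/(3EI) + L₂/(3EI) = 4.667/EI.
Compatibility: M_B·(L₁+L₂)/(3EI) = θ_0, giving M_B = 206.7 kN·m (hogging).
Span AB, ΣM about A with M_B applied at B: R_B^{AB}·10 = 742.8 + 206.7, so R_B^{AB} = 94.95 kN and R_A = 123.8 − 94.95 = 28.85 kN.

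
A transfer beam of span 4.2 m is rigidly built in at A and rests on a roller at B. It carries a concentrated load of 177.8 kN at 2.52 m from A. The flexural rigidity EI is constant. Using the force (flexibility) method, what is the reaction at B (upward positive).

Remove the prop at B; the released (primary) structure is a cantilever built in at A.
Free-end deflection of the primary structure under the applied loading (downward +):
  point load 177.8 at a = 2.52: Pa²(3L − a)/(6EI) = 1897/EI
Flexibility coefficient — unit upward force at B: δ_{BB} = L³/(3EI) = 24.7/EI.
The prop prevents deflection at B: R_B = δ_0/δ_{BB} = 1897/24.7 = 76.81 kN.

R_B = 76.81 kN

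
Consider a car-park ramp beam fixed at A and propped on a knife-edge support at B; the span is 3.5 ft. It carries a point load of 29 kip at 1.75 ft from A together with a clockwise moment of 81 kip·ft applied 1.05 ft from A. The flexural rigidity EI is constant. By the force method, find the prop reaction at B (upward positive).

R_B = 26.77 kip

Take the reaction at B as the redundant and release it; the primary structure is a cantilever fixed at A.
Deflection at B on the released cantilever, summing each load's contribution:
  point load 29 at a = 1.75: Pa²(3L − a)/(6EI) = 129.5/EI
  clockwise couple 81 at a = 1.05: M₀a(2L − a)/(2EI) = 253/EI
  δ_0 = 382.5/EI
Tip deflection under a unit load at B: L³/(3EI) = 14.29/EI.
The prop prevents deflection at B: R_B = δ_0/δ_{BB} = 382.5/14.29 = 26.77 kip.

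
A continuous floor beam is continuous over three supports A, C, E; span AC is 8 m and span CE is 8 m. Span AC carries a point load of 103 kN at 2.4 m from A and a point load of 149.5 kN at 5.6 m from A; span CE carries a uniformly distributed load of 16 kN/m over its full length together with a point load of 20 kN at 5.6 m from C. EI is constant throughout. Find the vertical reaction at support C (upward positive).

Take M_C as the redundant. Released structure: two simple spans AC and CE with a hinge at C.
Discontinuity in slope at C on the released structure — sum the simple-span end rotations:
  span AC: point load 103 at a = 2.4: Pab(L + a)/(6LEI) = 299.9/EI
  span AC: point load 149.5 at a = 5.6: Pab(L + a)/(6LEI) = 569.3/EI
  span CE: UDL 16: wL³/(24EI) = 341.3/EI
  span CE: point load 20 at a = 5.6: Pab(L + b)/(6LEI) = 58.24/EI
  relative rotation θ_0 = (869.2 + 399.6)/EI = 1269/EI
A unit hogging moment at C produces rotation L₁/(3EI) + L₂/(3EI) = 5.333/EI.
Slope continuity at C: θ_0 = M_C·5.333/EI, so M_C = 1269/5.333 = 237.9 kN·m (hogging).
Span AC, ΣM about A with M_C applied at C: R_C^{AC}·8 = 1084 + 237.9, so R_C^{AC} = 165.3 kN and R_A = 252.5 − 165.3 = 87.21 kN.
Span CE, ΣM about E: R_C^{CE}·8 = 560 + 237.9, so R_C^{CE} = 99.74 kN and R_E = 148 − 99.74 = 48.26 kN.
R_C = 165.3 + 99.74 = 265 kN.

R_C = 265 kN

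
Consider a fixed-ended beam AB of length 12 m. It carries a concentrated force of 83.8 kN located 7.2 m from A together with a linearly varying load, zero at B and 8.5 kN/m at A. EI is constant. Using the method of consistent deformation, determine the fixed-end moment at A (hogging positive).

Take the two fixed-end moments M_A, M_B as redundants; the released structure is the simple span AB.
Simple-span end rotations at A and B under the given loads:
  at A: point load 83.8 at a = 7.2: Pab(L + b)/(6LEI) = 675.8/EI
  at B: point load 83.8 at a = 7.2: Pab(L + a)/(6LEI) = 772.3/EI
  at A: triangular load, peak 8.5: w₀L³/(45EI) = 326.4/EI
  at B: triangular load, peak 8.5: 7w₀L³/(360EI) = 285.6/EI
  θ_A0 = 1002/EI,  θ_B0 = 1058/EI
Flexibility coefficients: a unit moment at one end gives L/(3EI) there and L/(6EI) at the far end, so f₁₁ = f₂₂ = 4/EI and f₁₂ = f₂₁ = 2/EI.
Compatibility — zero rotation at each built-in end:
  4 M_A + 2 M_B = 1002
  2 M_A + 4 M_B = 1058
Solving the pair gives M_A = 157.7 kN·m and M_B = 185.6 kN·m (hogging).

M_A = 157.7 kN·m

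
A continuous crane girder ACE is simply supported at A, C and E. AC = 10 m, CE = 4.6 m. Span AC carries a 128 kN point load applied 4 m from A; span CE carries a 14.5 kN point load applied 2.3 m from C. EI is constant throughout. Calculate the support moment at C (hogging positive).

M_C = 151.2 kN·m

Release continuity at C by inserting a hinge; the redundant is the internal moment M_C. The primary structure is two simply-supported spans AC and CE.
Discontinuity in slope at C on the released structure — sum the simple-span end rotations:
  span AC: point load 128 at a = 4: Pab(L + a)/(6LEI) = 716.8/EI
  span CE: point load 14.5 at a = 2.3: Pab(L + b)/(6LEI) = 19.18/EI
  relative rotation θ_0 = (716.8 + 19.18)/EI = 736/EI
A unit hogging moment at C produces rotation L₁/(3EI) + L₂/(3EI) = 4.867/EI.
Slope continuity at C: θ_0 = M_C·4.867/EI, so M_C = 736/4.867 = 151.2 kN·m (hogging).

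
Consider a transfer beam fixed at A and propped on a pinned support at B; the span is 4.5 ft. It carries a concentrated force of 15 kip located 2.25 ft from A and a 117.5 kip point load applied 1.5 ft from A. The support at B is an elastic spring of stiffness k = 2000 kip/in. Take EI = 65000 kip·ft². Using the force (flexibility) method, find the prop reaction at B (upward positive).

Take the reaction at B as the redundant and release it; the primary structure is a cantilever fixed at A.
Free-end deflection of the primary structure under the applied loading (downward +):
  point load 15 at a = 2.25: Pa²(3L − a)/(6EI) = 142.4/EI
  point load 117.5 at a = 1.5: Pa²(3L − a)/(6EI) = 528.8/EI
  δ_0 = 671.1/EI
Flexibility coefficient — unit upward force at B: δ_{BB} = L³/(3EI) = 30.38/EI.
With EI = 65000 kip·ft²: δ_0 = 0.010325 ft and δ_{BB} = 0.000467 ft/kip.
Compatibility — the spring shortens by R_B/k under the reaction it provides: δ_0 − R_B·δ_{BB} = R_B/k. With 1/k = 1/(2000×12) ft/kip = 0.000042 ft/kip, R_B = δ_0 / (δ_{BB} + 1/k) = 0.010325 / (0.000467 + 0.000042) = 20.29 kip.

R_B = 20.29 kip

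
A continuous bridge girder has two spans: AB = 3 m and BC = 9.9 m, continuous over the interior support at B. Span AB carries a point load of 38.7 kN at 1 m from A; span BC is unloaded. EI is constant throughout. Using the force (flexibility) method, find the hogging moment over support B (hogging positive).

Take M_B as the redundant. Released structure: two simple spans AB and BC with a hinge at B.
Rotations at B on the released spans (each span's end-slope, ×1/EI):
  span AB: point load 38.7 at a = 1: Pab(L + a)/(6LEI) = 17.2/EI
  relative rotation θ_0 = (17.2 + 0)/EI = 17.2/EI
A unit hogging moment at B produces rotation L₁/(3EI) + L₂/(3EI) = 4.3/EI.
Compatibility: M_B·(L₁+L₂)/(3EI) = θ_0, giving M_B = 4 kN·m (hogging).

M_B = 4 kN·m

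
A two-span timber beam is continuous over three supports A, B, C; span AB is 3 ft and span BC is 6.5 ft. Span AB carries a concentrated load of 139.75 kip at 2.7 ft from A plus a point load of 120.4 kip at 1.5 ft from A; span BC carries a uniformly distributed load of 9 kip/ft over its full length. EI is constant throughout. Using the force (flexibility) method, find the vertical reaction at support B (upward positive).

Take M_B as the redundant. Released structure: two simple spans AB and BC with a hinge at B.
Rotations at B on the released spans (each span's end-slope, ×1/EI):
  span AB: point load 139.75 at a = 2.7: Pab(L + a)/(6LEI) = 35.85/EI
  span AB: point load 120.4 at a = 1.5: Pab(L + a)/(6LEI) = 67.72/EI
  span BC: UDL 9: wL³/(24EI) = 103/EI
  relative rotation θ_0 = (103.6 + 103)/EI = 206.6/EI
A unit hogging moment at B produces rotation L₁/(3EI) + L₂/(3EI) = 3.167/EI.
Slope continuity at B: θ_0 = M_B·3.167/EI, so M_B = 206.6/3.167 = 65.23 kip·ft (hogging).
Span AB, ΣM about A with M_B applied at B: R_B^{AB}·3 = 557.9 + 65.23, so R_B^{AB} = 207.7 kip and R_A = 260.1 − 207.7 = 52.43 kip.
Span BC, ΣM about C: R_B^{BC}·6.5 = 190.1 + 65.23, so R_B^{BC} = 39.29 kip and R_C = 58.5 − 39.29 = 19.21 kip.
R_B = 207.7 + 39.29 = 247 kip.

R_B = 247 kip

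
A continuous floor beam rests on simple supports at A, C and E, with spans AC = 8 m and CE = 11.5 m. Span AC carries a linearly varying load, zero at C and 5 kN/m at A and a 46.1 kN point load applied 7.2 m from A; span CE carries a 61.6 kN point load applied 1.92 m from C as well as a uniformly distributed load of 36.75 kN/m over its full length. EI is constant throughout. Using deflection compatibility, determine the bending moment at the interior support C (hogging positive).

Insert a hinge at C; M_C is the redundant, and each span becomes simply supported.
Discontinuity in slope at C on the released structure — sum the simple-span end rotations:
  span AC: triangular load, peak 5: 7w₀L³/(360EI) = 49.78/EI
  span AC: point load 46.1 at a = 7.2: Pab(L + a)/(6LEI) = 84.09/EI
  span CE: point load 61.6 at a = 1.92: Pab(L + b)/(6LEI) = 346.2/EI
  span CE: UDL 36.75: wL³/(24EI) = 2329/EI
  relative rotation θ_0 = (133.9 + 2675)/EI = 2809/EI
A unit hogging moment at C produces rotation L₁/(3EI) + L₂/(3EI) = 6.5/EI.
Slope continuity at C: θ_0 = M_C·6.5/EI, so M_C = 2809/6.5 = 432.1 kN·m (hogging).

M_C = 432.1 kN·m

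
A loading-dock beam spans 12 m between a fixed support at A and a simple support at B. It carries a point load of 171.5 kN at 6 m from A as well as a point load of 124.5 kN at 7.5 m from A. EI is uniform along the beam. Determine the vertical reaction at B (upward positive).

Choose R_B as the redundant. The primary structure is the cantilever fixed at A.
Free-end deflection of the primary structure under the applied loading (downward +):
  point load 171.5 at a = 6: Pa²(3L − a)/(6EI) = 30870/EI
  point load 124.5 at a = 7.5: Pa²(3L − a)/(6EI) = 33265/EI
  δ_0 = 64135/EI
Flexibility coefficient — unit upward force at B: δ_{BB} = L³/(3EI) = 576/EI.
Compatibility at B: δ_0 − R_B·δ_{BB} = 0, so R_B = 64135/576 = 111.3 kN.

R_B = 111.3 kN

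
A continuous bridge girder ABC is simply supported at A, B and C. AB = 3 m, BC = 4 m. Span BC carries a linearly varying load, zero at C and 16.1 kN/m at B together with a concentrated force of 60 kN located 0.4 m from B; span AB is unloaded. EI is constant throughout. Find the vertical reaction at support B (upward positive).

R_B = 88.03 kN

Insert a hinge at B; M_B is the redundant, and each span becomes simply supported.
End slopes at the hinge B, treating each span as simply supported:
  span BC: triangular load, peak 16.1: w₀L³/(45EI) = 22.9/EI
  span BC: point load 60 at a = 0.4: Pab(L + b)/(6LEI) = 27.36/EI
  relative rotation θ_0 = (0 + 50.26)/EI = 50.26/EI
A unit hogging moment at B produces rotation L₁/(3EI) + L₂/(3EI) = 2.333/EI.
Compatibility: M_B·(L₁+L₂)/(3EI) = θ_0, giving M_B = 21.54 kN·m (hogging).
Span AB, ΣM about A with M_B applied at B: R_B^{AB}·3 = 0 + 21.54, so R_B^{AB} = 7.18 kN and R_A = 0 − 7.18 = -7.18 kN.
Span BC, ΣM about C: R_B^{BC}·4 = 301.9 + 21.54, so R_B^{BC} = 80.85 kN and R_C = 92.2 − 80.85 = 11.35 kN.
R_B = 7.18 + 80.85 = 88.03 kN.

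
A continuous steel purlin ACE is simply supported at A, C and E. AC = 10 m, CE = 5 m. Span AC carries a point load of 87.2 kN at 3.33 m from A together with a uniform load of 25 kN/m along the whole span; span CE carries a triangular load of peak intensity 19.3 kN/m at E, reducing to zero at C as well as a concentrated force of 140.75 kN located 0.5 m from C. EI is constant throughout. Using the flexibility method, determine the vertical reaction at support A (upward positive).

R_A = 150.8 kN

Insert a hinge at C; M_C is the redundant, and each span becomes simply supported.
Rotations at C on the released spans (each span's end-slope, ×1/EI):
  span AC: point load 87.2 at a = 3.33: Pab(L + a)/(6LEI) = 430.3/EI
  span AC: UDL 25: wL³/(24EI) = 1042/EI
  span CE: triangular load, peak 19.3: 7w₀L³/(360EI) = 46.91/EI
  span CE: point load 140.75 at a = 0.5: Pab(L + b)/(6LEI) = 100.3/EI
  relative rotation θ_0 = (1472 + 147.2)/EI = 1619/EI
A unit hogging moment at C produces rotation L₁/(3EI) + L₂/(3EI) = 5/EI.
Compatibility: M_C·(L₁+L₂)/(3EI) = θ_0, giving M_C = 323.8 kN·m (hogging).
Span AC, ΣM about A with M_C applied at C: R_C^{AC}·10 = 1540 + 323.8, so R_C^{AC} = 186.4 kN and R_A = 337.2 − 186.4 = 150.8 kN.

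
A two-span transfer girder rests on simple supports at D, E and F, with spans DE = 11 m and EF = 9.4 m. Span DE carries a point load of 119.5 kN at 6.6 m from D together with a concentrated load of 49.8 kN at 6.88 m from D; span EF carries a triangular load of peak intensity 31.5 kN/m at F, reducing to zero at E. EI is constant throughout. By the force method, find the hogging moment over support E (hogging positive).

M_E = 267.1 kN·m

Take M_E as the redundant. Released structure: two simple spans DE and EF with a hinge at E.
Discontinuity in slope at E on the released structure — sum the simple-span end rotations:
  span DE: point load 119.5 at a = 6.6: Pab(L + a)/(6LEI) = 925.4/EI
  span DE: point load 49.8 at a = 6.88: Pab(L + a)/(6LEI) = 382.4/EI
  span EF: triangular load, peak 31.5: 7w₀L³/(360EI) = 508.7/EI
  relative rotation θ_0 = (1308 + 508.7)/EI = 1817/EI
A unit hogging moment at E produces rotation L₁/(3EI) + L₂/(3EI) = 6.8/EI.
Slope continuity at E: θ_0 = M_E·6.8/EI, so M_E = 1817/6.8 = 267.1 kN·m (hogging).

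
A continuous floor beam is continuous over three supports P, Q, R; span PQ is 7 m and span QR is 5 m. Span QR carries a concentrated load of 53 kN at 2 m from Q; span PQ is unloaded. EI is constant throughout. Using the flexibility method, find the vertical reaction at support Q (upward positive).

Take M_Q as the redundant. Released structure: two simple spans PQ and QR with a hinge at Q.
Rotations at Q on the released spans (each span's end-slope, ×1/EI):
  span QR: point load 53 at a = 2: Pab(L + b)/(6LEI) = 84.8/EI
  relative rotation θ_0 = (0 + 84.8)/EI = 84.8/EI
A unit hogging moment at Q produces rotation L₁/(3EI) + L₂/(3EI) = 4/EI.
Slope continuity at Q: θ_0 = M_Q·4/EI, so M_Q = 84.8/4 = 21.2 kN·m (hogging).
Span PQ, ΣM about P with M_Q applied at Q: R_Q^{PQ}·7 = 0 + 21.2, so R_Q^{PQ} = 3.029 kN and R_P = 0 − 3.029 = -3.029 kN.
Span QR, ΣM about R: R_Q^{QR}·5 = 159 + 21.2, so R_Q^{QR} = 36.04 kN and R_R = 53 − 36.04 = 16.96 kN.
R_Q = 3.029 + 36.04 = 39.07 kN.

R_Q = 39.07 kN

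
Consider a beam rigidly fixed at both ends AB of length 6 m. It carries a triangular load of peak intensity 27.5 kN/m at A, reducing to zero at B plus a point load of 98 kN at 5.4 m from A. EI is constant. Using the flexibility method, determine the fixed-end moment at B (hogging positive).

M_B = 80.63 kN·m

Release both end moments; the primary structure is a simply-supported span AB with redundants M_A and M_B.
End rotations of the released simple span under the applied load (×1/EI):
  at A: triangular load, peak 27.5: w₀L³/(45EI) = 132/EI
  at B: triangular load, peak 27.5: 7w₀L³/(360EI) = 115.5/EI
  at A: point load 98 at a = 5.4: Pab(L + b)/(6LEI) = 58.21/EI
  at B: point load 98 at a = 5.4: Pab(L + a)/(6LEI) = 100.5/EI
  θ_A0 = 190.2/EI,  θ_B0 = 216/EI
Flexibility coefficients: a unit moment at one end gives L/(3EI) there and L/(6EI) at the far end, so f₁₁ = f₂₂ = 2/EI and f₁₂ = f₂₁ = 1/EI.
Compatibility — zero rotation at each built-in end:
  2 M_A + 1 M_B = 190.2
  1 M_A + 2 M_B = 216
Solving the pair gives M_A = 54.79 kN·m and M_B = 80.63 kN·m (hogging).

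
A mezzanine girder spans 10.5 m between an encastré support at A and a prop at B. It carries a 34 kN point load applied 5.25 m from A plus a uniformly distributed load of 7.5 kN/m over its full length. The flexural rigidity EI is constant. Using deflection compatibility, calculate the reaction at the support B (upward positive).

R_B = 40.16 kN

Choose R_B as the redundant. The primary structure is the cantilever fixed at A.
Deflection at B on the released cantilever, summing each load's contribution:
  point load 34 at a = 5.25: Pa²(3L − a)/(6EI) = 4100/EI
  UDL 7.5: wL⁴/(8EI) = 11395/EI
  δ_0 = 15495/EI
Flexibility coefficient — unit upward force at B: δ_{BB} = L³/(3EI) = 385.9/EI.
The prop prevents deflection at B: R_B = δ_0/δ_{BB} = 15495/385.9 = 40.16 kN.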